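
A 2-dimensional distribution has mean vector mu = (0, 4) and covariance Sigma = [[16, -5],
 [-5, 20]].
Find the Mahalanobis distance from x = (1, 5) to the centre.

Step 1 — centre the observation: (x - mu) = (1, 1).

Step 2 — invert Sigma. det(Sigma) = 16·20 - (-5)² = 295.
  Sigma^{-1} = (1/det) · [[d, -b], [-b, a]] = [[0.0678, 0.0169],
 [0.0169, 0.0542]].

Step 3 — form the quadratic (x - mu)^T · Sigma^{-1} · (x - mu):
  Sigma^{-1} · (x - mu) = (0.0847, 0.0712).
  (x - mu)^T · [Sigma^{-1} · (x - mu)] = (1)·(0.0847) + (1)·(0.0712) = 0.1559.

Step 4 — take square root: d = √(0.1559) ≈ 0.3949.

d(x, mu) = √(0.1559) ≈ 0.3949


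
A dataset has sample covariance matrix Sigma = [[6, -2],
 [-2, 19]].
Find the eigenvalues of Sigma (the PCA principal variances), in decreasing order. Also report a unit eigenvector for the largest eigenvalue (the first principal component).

Step 1 — characteristic polynomial of 2×2 Sigma:
  det(Sigma - λI) = λ² - trace · λ + det = 0.
  trace = 6 + 19 = 25, det = 6·19 - (-2)² = 110.
Step 2 — discriminant:
  Δ = trace² - 4·det = 625 - 440 = 185.
Step 3 — eigenvalues:
  λ = (trace ± √Δ)/2 = (25 ± 13.6015)/2,
  λ_1 = 19.3007,  λ_2 = 5.6993.

Step 4 — unit eigenvector for λ_1: solve (Sigma - λ_1 I)v = 0. First row:
  (6 - 19.3007)·v_x + (-2)·v_y = 0, i.e. (-13.3007)·v_x + (-2)·v_y = 0,
  so v ∝ (b, λ_1 - a) = (-2, 13.3007); multiply by -1 so the first entry is positive: u = (2, -13.3007).
  ||u|| = √((2)² + (-13.3007)²) = √(180.9096) ≈ 13.4503,
  v_1 = u/||u|| ≈ (0.1487, -0.9889) (||v_1|| = 1).

λ_1 = 19.3007,  λ_2 = 5.6993;  v_1 ≈ (0.1487, -0.9889)


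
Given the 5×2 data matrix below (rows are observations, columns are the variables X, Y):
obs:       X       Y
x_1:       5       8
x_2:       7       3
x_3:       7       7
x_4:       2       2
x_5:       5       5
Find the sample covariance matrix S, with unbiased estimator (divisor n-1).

Step 1 — column means:
  mean(X) = (5 + 7 + 7 + 2 + 5) / 5 = 26/5 = 5.2
  mean(Y) = (8 + 3 + 7 + 2 + 5) / 5 = 25/5 = 5

Step 2 — sample covariance S[i,j] = (1/(n-1)) · Σ_k (x_{k,i} - mean_i) · (x_{k,j} - mean_j), with n-1 = 4.
  S[X,X] = ((-0.2)·(-0.2) + (1.8)·(1.8) + (1.8)·(1.8) + (-3.2)·(-3.2) + (-0.2)·(-0.2)) / 4 = 16.8/4 = 4.2
  S[X,Y] = ((-0.2)·(3) + (1.8)·(-2) + (1.8)·(2) + (-3.2)·(-3) + (-0.2)·(0)) / 4 = 9/4 = 2.25
  S[Y,Y] = ((3)·(3) + (-2)·(-2) + (2)·(2) + (-3)·(-3) + (0)·(0)) / 4 = 26/4 = 6.5

S is symmetric (S[j,i] = S[i,j]). Assembling:

S = [[4.2, 2.25],
 [2.25, 6.5]]


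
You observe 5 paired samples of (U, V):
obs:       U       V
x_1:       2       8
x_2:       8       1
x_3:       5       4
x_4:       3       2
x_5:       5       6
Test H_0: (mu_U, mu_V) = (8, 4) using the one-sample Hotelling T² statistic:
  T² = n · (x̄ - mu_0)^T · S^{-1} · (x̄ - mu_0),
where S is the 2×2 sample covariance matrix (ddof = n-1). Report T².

Step 1 — sample mean vector:
  mean(U) = (2 + 8 + 5 + 3 + 5) / 5 = 23/5 = 4.6
  mean(V) = (8 + 1 + 4 + 2 + 6) / 5 = 21/5 = 4.2
  x̄ = (4.6, 4.2),  deviation x̄ - mu_0 = (4.6, 4.2) - (8, 4) = (-3.4, 0.2).

Step 2 — sample covariance matrix, S[i,j] = (1/(n-1)) · Σ_k (x_{k,i} - mean_i) · (x_{k,j} - mean_j), divisor n-1 = 4:
  S[U,U] = ((-2.6)·(-2.6) + (3.4)·(3.4) + (0.4)·(0.4) + (-1.6)·(-1.6) + (0.4)·(0.4)) / 4 = 21.2/4 = 5.3
  S[U,V] = ((-2.6)·(3.8) + (3.4)·(-3.2) + (0.4)·(-0.2) + (-1.6)·(-2.2) + (0.4)·(1.8)) / 4 = -16.6/4 = -4.15
  S[V,V] = ((3.8)·(3.8) + (-3.2)·(-3.2) + (-0.2)·(-0.2) + (-2.2)·(-2.2) + (1.8)·(1.8)) / 4 = 32.8/4 = 8.2
  S = [[5.3, -4.15],
 [-4.15, 8.2]].

Step 3 — invert S. det(S) = 5.3·8.2 - (-4.15)² = 26.2375.
  S^{-1} = (1/det) · [[d, -b], [-b, a]] = [[0.3125, 0.1582],
 [0.1582, 0.202]].

Step 4 — quadratic form (x̄ - mu_0)^T · S^{-1} · (x̄ - mu_0):
  S^{-1} · (x̄ - mu_0) = (-1.031, -0.4974),
  (x̄ - mu_0)^T · [...] = (-3.4)·(-1.031) + (0.2)·(-0.4974) = 3.4058.

Step 5 — scale by n: T² = 5 · 3.4058 = 17.0291.

T² ≈ 17.0291


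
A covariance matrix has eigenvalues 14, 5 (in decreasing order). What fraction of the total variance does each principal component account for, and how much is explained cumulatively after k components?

Step 1 — total variance = trace(Sigma) = Σ λ_i = 14 + 5 = 19.

Step 2 — fraction explained by component i = λ_i / Σ λ:
  PC1: 14/19 = 0.7368
  PC2: 5/19 = 0.2632

Step 3 — cumulative fraction after k components = (λ_1 + ... + λ_k) / Σ λ:
  k = 1: 14/19 = 0.7368
  k = 2: (14 + 5)/19 = 19/19 = 1

Summary (fraction, with percent):

explained: PC1 0.7368 (73.68%), PC2 0.2632 (26.32%);  cumulative: 0.7368, 1


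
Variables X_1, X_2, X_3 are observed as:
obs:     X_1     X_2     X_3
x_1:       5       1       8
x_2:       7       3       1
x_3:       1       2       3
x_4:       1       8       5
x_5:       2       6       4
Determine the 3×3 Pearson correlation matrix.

Step 1 — column means:
  mean(X_1) = (5 + 7 + 1 + 1 + 2) / 5 = 16/5 = 3.2
  mean(X_2) = (1 + 3 + 2 + 8 + 6) / 5 = 20/5 = 4
  mean(X_3) = (8 + 1 + 3 + 5 + 4) / 5 = 21/5 = 4.2

Step 2 — sample variances and covariances s[i,j] = (1/(n-1)) · Σ_k (x_{k,i} - mean_i) · (x_{k,j} - mean_j), with n-1 = 4:
  s[X_1,X_1] = ((1.8)·(1.8) + (3.8)·(3.8) + (-2.2)·(-2.2) + (-2.2)·(-2.2) + (-1.2)·(-1.2)) / 4 = 28.8/4 = 7.2
  s[X_1,X_2] = ((1.8)·(-3) + (3.8)·(-1) + (-2.2)·(-2) + (-2.2)·(4) + (-1.2)·(2)) / 4 = -16/4 = -4
  s[X_1,X_3] = ((1.8)·(3.8) + (3.8)·(-3.2) + (-2.2)·(-1.2) + (-2.2)·(0.8) + (-1.2)·(-0.2)) / 4 = -4.2/4 = -1.05
  s[X_2,X_2] = ((-3)·(-3) + (-1)·(-1) + (-2)·(-2) + (4)·(4) + (2)·(2)) / 4 = 34/4 = 8.5
  s[X_2,X_3] = ((-3)·(3.8) + (-1)·(-3.2) + (-2)·(-1.2) + (4)·(0.8) + (2)·(-0.2)) / 4 = -3/4 = -0.75
  s[X_3,X_3] = ((3.8)·(3.8) + (-3.2)·(-3.2) + (-1.2)·(-1.2) + (0.8)·(0.8) + (-0.2)·(-0.2)) / 4 = 26.8/4 = 6.7
  Sample standard deviations s_i = √(s[i,i]):
  s(X_1) = √(7.2) = 2.6833
  s(X_2) = √(8.5) = 2.9155
  s(X_3) = √(6.7) = 2.5884

Step 3 — r_{ij} = s_{ij} / (s_i · s_j):
  r[X_1,X_1] = 1 (diagonal).
  r[X_1,X_2] = -4 / (2.6833 · 2.9155) = -4 / 7.823 = -0.5113
  r[X_1,X_3] = -1.05 / (2.6833 · 2.5884) = -1.05 / 6.9455 = -0.1512
  r[X_2,X_2] = 1 (diagonal).
  r[X_2,X_3] = -0.75 / (2.9155 · 2.5884) = -0.75 / 7.5465 = -0.0994
  r[X_3,X_3] = 1 (diagonal).

R is symmetric with unit diagonal. Assembling:

R = [[1, -0.5113, -0.1512],
 [-0.5113, 1, -0.0994],
 [-0.1512, -0.0994, 1]]


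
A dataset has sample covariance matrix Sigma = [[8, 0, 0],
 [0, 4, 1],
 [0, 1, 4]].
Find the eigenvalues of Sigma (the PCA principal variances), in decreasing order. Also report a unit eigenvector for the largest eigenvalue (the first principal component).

Step 1 — characteristic polynomial p(λ) = det(λI - Sigma) = λ³ - tr·λ² + c_1·λ - det, where tr = trace, c_1 = sum of the principal 2×2 minors, det = det(Sigma):
  tr = 8 + 4 + 4 = 16,
  c_1 = (8·4 - (0)²) + (8·4 - (0)²) + (4·4 - (1)²) = 32 + 32 + 15 = 79,
  det = 8·(4·4 - (1)²) - (0)·((0)·4 - (1)·(0)) + (0)·((0)·(1) - 4·(0)) = 8·(15) - (0)·(0) + (0)·(0) = 120.
  So p(λ) = λ³ - 16λ² + 79λ - 120.
Step 2 — look for an integer root (rational root theorem: any rational root is an integer divisor of 120). Testing λ = 3:
  p(3) = 27 - 144 + 237 - 120 = 0  ✓
  Dividing out (λ - 3): p(λ) = (λ - 3)(λ² - 13λ + 40).
Step 3 — remaining eigenvalues from the quadratic λ² - 13λ + 40 = 0:
  Δ = 13² - 4·40 = 169 - 160 = 9,  λ = (13 ± √9)/2 = (13 ± 3)/2 = 8 or 5.
  Sorted: λ_1 = 8,  λ_2 = 5,  λ_3 = 3  (check: sum = 16 = tr ✓).

Step 4 — unit eigenvector for λ_1 = 8: v spans the null space of (Sigma - λ_1 I), whose rows are
  r_1 = (0, 0, 0),  r_2 = (0, -4, 1),  r_3 = (0, 1, -4).
  v is orthogonal to every row, so take v ∝ r_2 × r_3 = ((-4)·(-4) - (1)·(1), (1)·(0) - (0)·(-4), (0)·(1) - (-4)·(0)) = (15, 0, 0).
  Rescale (divide by 15): u = (1, 0, 0).
  ||u|| = √((1)² + (0)² + (0)²) = √(1) = 1,  v_1 = u/||u|| ≈ (1, 0, 0) (||v_1|| = 1).

λ_1 = 8,  λ_2 = 5,  λ_3 = 3;  v_1 ≈ (1, 0, 0)


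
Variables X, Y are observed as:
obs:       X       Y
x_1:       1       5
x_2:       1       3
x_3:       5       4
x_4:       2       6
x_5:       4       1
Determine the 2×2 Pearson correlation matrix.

Step 1 — column means:
  mean(X) = (1 + 1 + 5 + 2 + 4) / 5 = 13/5 = 2.6
  mean(Y) = (5 + 3 + 4 + 6 + 1) / 5 = 19/5 = 3.8

Step 2 — sample variances and covariances s[i,j] = (1/(n-1)) · Σ_k (x_{k,i} - mean_i) · (x_{k,j} - mean_j), with n-1 = 4:
  s[X,X] = ((-1.6)·(-1.6) + (-1.6)·(-1.6) + (2.4)·(2.4) + (-0.6)·(-0.6) + (1.4)·(1.4)) / 4 = 13.2/4 = 3.3
  s[X,Y] = ((-1.6)·(1.2) + (-1.6)·(-0.8) + (2.4)·(0.2) + (-0.6)·(2.2) + (1.4)·(-2.8)) / 4 = -5.4/4 = -1.35
  s[Y,Y] = ((1.2)·(1.2) + (-0.8)·(-0.8) + (0.2)·(0.2) + (2.2)·(2.2) + (-2.8)·(-2.8)) / 4 = 14.8/4 = 3.7
  Sample standard deviations s_i = √(s[i,i]):
  s(X) = √(3.3) = 1.8166
  s(Y) = √(3.7) = 1.9235

Step 3 — r_{ij} = s_{ij} / (s_i · s_j):
  r[X,X] = 1 (diagonal).
  r[X,Y] = -1.35 / (1.8166 · 1.9235) = -1.35 / 3.4943 = -0.3863
  r[Y,Y] = 1 (diagonal).

R is symmetric with unit diagonal. Assembling:

R = [[1, -0.3863],
 [-0.3863, 1]]


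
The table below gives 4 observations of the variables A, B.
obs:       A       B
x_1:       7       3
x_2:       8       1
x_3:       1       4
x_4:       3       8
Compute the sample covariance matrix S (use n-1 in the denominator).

Step 1 — column means:
  mean(A) = (7 + 8 + 1 + 3) / 4 = 19/4 = 4.75
  mean(B) = (3 + 1 + 4 + 8) / 4 = 16/4 = 4

Step 2 — sample covariance S[i,j] = (1/(n-1)) · Σ_k (x_{k,i} - mean_i) · (x_{k,j} - mean_j), with n-1 = 3.
  S[A,A] = ((2.25)·(2.25) + (3.25)·(3.25) + (-3.75)·(-3.75) + (-1.75)·(-1.75)) / 3 = 32.75/3 = 10.9167
  S[A,B] = ((2.25)·(-1) + (3.25)·(-3) + (-3.75)·(0) + (-1.75)·(4)) / 3 = -19/3 = -6.3333
  S[B,B] = ((-1)·(-1) + (-3)·(-3) + (0)·(0) + (4)·(4)) / 3 = 26/3 = 8.6667

S is symmetric (S[j,i] = S[i,j]). Assembling:

S = [[10.9167, -6.3333],
 [-6.3333, 8.6667]]


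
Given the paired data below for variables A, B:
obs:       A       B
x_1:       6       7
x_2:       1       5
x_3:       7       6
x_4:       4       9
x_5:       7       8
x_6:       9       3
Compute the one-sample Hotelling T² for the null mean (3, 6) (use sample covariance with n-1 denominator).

Step 1 — sample mean vector:
  mean(A) = (6 + 1 + 7 + 4 + 7 + 9) / 6 = 34/6 = 5.6667
  mean(B) = (7 + 5 + 6 + 9 + 8 + 3) / 6 = 38/6 = 6.3333
  x̄ = (5.6667, 6.3333),  deviation x̄ - mu_0 = (5.6667, 6.3333) - (3, 6) = (2.6667, 0.3333).

Step 2 — sample covariance matrix, S[i,j] = (1/(n-1)) · Σ_k (x_{k,i} - mean_i) · (x_{k,j} - mean_j), divisor n-1 = 5:
  S[A,A] = ((0.3333)·(0.3333) + (-4.6667)·(-4.6667) + (1.3333)·(1.3333) + (-1.6667)·(-1.6667) + (1.3333)·(1.3333) + (3.3333)·(3.3333)) / 5 = 39.3333/5 = 7.8667
  S[A,B] = ((0.3333)·(0.6667) + (-4.6667)·(-1.3333) + (1.3333)·(-0.3333) + (-1.6667)·(2.6667) + (1.3333)·(1.6667) + (3.3333)·(-3.3333)) / 5 = -7.3333/5 = -1.4667
  S[B,B] = ((0.6667)·(0.6667) + (-1.3333)·(-1.3333) + (-0.3333)·(-0.3333) + (2.6667)·(2.6667) + (1.6667)·(1.6667) + (-3.3333)·(-3.3333)) / 5 = 23.3333/5 = 4.6667
  S = [[7.8667, -1.4667],
 [-1.4667, 4.6667]].

Step 3 — invert S. det(S) = 7.8667·4.6667 - (-1.4667)² = 34.56.
  S^{-1} = (1/det) · [[d, -b], [-b, a]] = [[0.135, 0.0424],
 [0.0424, 0.2276]].

Step 4 — quadratic form (x̄ - mu_0)^T · S^{-1} · (x̄ - mu_0):
  S^{-1} · (x̄ - mu_0) = (0.3742, 0.189),
  (x̄ - mu_0)^T · [...] = (2.6667)·(0.3742) + (0.3333)·(0.189) = 1.061.

Step 5 — scale by n: T² = 6 · 1.061 = 6.3657.

T² ≈ 6.3657


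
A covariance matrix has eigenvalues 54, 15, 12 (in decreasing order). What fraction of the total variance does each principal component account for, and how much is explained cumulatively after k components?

Step 1 — total variance = trace(Sigma) = Σ λ_i = 54 + 15 + 12 = 81.

Step 2 — fraction explained by component i = λ_i / Σ λ:
  PC1: 54/81 = 0.6667
  PC2: 15/81 = 0.1852
  PC3: 12/81 = 0.1481

Step 3 — cumulative fraction after k components = (λ_1 + ... + λ_k) / Σ λ:
  k = 1: 54/81 = 0.6667
  k = 2: (54 + 15)/81 = 69/81 = 0.8519
  k = 3: (54 + 15 + 12)/81 = 81/81 = 1

Summary (fraction, with percent):

explained: PC1 0.6667 (66.67%), PC2 0.1852 (18.52%), PC3 0.1481 (14.81%);  cumulative: 0.6667, 0.8519, 1


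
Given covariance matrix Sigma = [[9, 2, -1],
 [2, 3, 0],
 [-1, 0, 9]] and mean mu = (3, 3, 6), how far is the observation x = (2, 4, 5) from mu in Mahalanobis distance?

Step 1 — centre the observation: (x - mu) = (-1, 1, -1).

Step 2 — invert Sigma (cofactor / det for 3×3, or solve directly):
  Sigma^{-1} = [[0.1324, -0.0882, 0.0147],
 [-0.0882, 0.3922, -0.0098],
 [0.0147, -0.0098, 0.1127]].

Step 3 — form the quadratic (x - mu)^T · Sigma^{-1} · (x - mu):
  Sigma^{-1} · (x - mu) = (-0.2353, 0.4902, -0.1373).
  (x - mu)^T · [Sigma^{-1} · (x - mu)] = (-1)·(-0.2353) + (1)·(0.4902) + (-1)·(-0.1373) = 0.8627.

Step 4 — take square root: d = √(0.8627) ≈ 0.9288.

d(x, mu) = √(0.8627) ≈ 0.9288


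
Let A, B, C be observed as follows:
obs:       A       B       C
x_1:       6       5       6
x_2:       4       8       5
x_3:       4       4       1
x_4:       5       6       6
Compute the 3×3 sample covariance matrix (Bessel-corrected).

Step 1 — column means:
  mean(A) = (6 + 4 + 4 + 5) / 4 = 19/4 = 4.75
  mean(B) = (5 + 8 + 4 + 6) / 4 = 23/4 = 5.75
  mean(C) = (6 + 5 + 1 + 6) / 4 = 18/4 = 4.5

Step 2 — sample covariance S[i,j] = (1/(n-1)) · Σ_k (x_{k,i} - mean_i) · (x_{k,j} - mean_j), with n-1 = 3.
  S[A,A] = ((1.25)·(1.25) + (-0.75)·(-0.75) + (-0.75)·(-0.75) + (0.25)·(0.25)) / 3 = 2.75/3 = 0.9167
  S[A,B] = ((1.25)·(-0.75) + (-0.75)·(2.25) + (-0.75)·(-1.75) + (0.25)·(0.25)) / 3 = -1.25/3 = -0.4167
  S[A,C] = ((1.25)·(1.5) + (-0.75)·(0.5) + (-0.75)·(-3.5) + (0.25)·(1.5)) / 3 = 4.5/3 = 1.5
  S[B,B] = ((-0.75)·(-0.75) + (2.25)·(2.25) + (-1.75)·(-1.75) + (0.25)·(0.25)) / 3 = 8.75/3 = 2.9167
  S[B,C] = ((-0.75)·(1.5) + (2.25)·(0.5) + (-1.75)·(-3.5) + (0.25)·(1.5)) / 3 = 6.5/3 = 2.1667
  S[C,C] = ((1.5)·(1.5) + (0.5)·(0.5) + (-3.5)·(-3.5) + (1.5)·(1.5)) / 3 = 17/3 = 5.6667

S is symmetric (S[j,i] = S[i,j]). Assembling:

S = [[0.9167, -0.4167, 1.5],
 [-0.4167, 2.9167, 2.1667],
 [1.5, 2.1667, 5.6667]]


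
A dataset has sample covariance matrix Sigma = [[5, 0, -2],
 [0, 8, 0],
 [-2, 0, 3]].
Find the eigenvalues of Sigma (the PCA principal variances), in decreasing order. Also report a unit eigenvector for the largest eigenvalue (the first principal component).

Step 1 — characteristic polynomial p(λ) = det(λI - Sigma) = λ³ - tr·λ² + c_1·λ - det, where tr = trace, c_1 = sum of the principal 2×2 minors, det = det(Sigma):
  tr = 5 + 8 + 3 = 16,
  c_1 = (5·8 - (0)²) + (5·3 - (-2)²) + (8·3 - (0)²) = 40 + 11 + 24 = 75,
  det = 5·(8·3 - (0)²) - (0)·((0)·3 - (0)·(-2)) + (-2)·((0)·(0) - 8·(-2)) = 5·(24) - (0)·(0) + (-2)·(16) = 88.
  So p(λ) = λ³ - 16λ² + 75λ - 88.
Step 2 — look for an integer root (rational root theorem: any rational root is an integer divisor of 88). Testing λ = 8:
  p(8) = 512 - 1024 + 600 - 88 = 0  ✓
  Dividing out (λ - 8): p(λ) = (λ - 8)(λ² - 8λ + 11).
Step 3 — remaining eigenvalues from the quadratic λ² - 8λ + 11 = 0:
  Δ = 8² - 4·11 = 64 - 44 = 20,  λ = (8 ± √20)/2 = (8 ± 4.4721)/2 ≈ 6.2361 or 1.7639.
  Sorted: λ_1 = 8,  λ_2 = 6.2361,  λ_3 = 1.7639  (check: sum = 16 = tr ✓).

Step 4 — unit eigenvector for λ_1 = 8: v spans the null space of (Sigma - λ_1 I), whose rows are
  r_1 = (-3, 0, -2),  r_2 = (0, 0, 0),  r_3 = (-2, 0, -5).
  v is orthogonal to every row, so take v ∝ r_1 × r_3 = ((0)·(-5) - (-2)·(0), (-2)·(-2) - (-3)·(-5), (-3)·(0) - (0)·(-2)) = (0, -11, 0).
  Rescale (divide by 11; multiply by -1 so the first nonzero entry is positive): u = (0, 1, 0).
  ||u|| = √((0)² + (1)² + (0)²) = √(1) = 1,  v_1 = u/||u|| ≈ (0, 1, 0) (||v_1|| = 1).

λ_1 = 8,  λ_2 = 6.2361,  λ_3 = 1.7639;  v_1 ≈ (0, 1, 0)


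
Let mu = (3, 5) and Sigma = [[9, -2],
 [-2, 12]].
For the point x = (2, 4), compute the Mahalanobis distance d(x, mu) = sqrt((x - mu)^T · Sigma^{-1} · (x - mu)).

Step 1 — centre the observation: (x - mu) = (-1, -1).

Step 2 — invert Sigma. det(Sigma) = 9·12 - (-2)² = 104.
  Sigma^{-1} = (1/det) · [[d, -b], [-b, a]] = [[0.1154, 0.0192],
 [0.0192, 0.0865]].

Step 3 — form the quadratic (x - mu)^T · Sigma^{-1} · (x - mu):
  Sigma^{-1} · (x - mu) = (-0.1346, -0.1058).
  (x - mu)^T · [Sigma^{-1} · (x - mu)] = (-1)·(-0.1346) + (-1)·(-0.1058) = 0.2404.

Step 4 — take square root: d = √(0.2404) ≈ 0.4903.

d(x, mu) = √(0.2404) ≈ 0.4903


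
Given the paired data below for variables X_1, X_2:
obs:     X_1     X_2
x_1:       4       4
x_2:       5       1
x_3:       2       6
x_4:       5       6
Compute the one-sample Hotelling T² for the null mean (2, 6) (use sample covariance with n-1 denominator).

Step 1 — sample mean vector:
  mean(X_1) = (4 + 5 + 2 + 5) / 4 = 16/4 = 4
  mean(X_2) = (4 + 1 + 6 + 6) / 4 = 17/4 = 4.25
  x̄ = (4, 4.25),  deviation x̄ - mu_0 = (4, 4.25) - (2, 6) = (2, -1.75).

Step 2 — sample covariance matrix, S[i,j] = (1/(n-1)) · Σ_k (x_{k,i} - mean_i) · (x_{k,j} - mean_j), divisor n-1 = 3:
  S[X_1,X_1] = ((0)·(0) + (1)·(1) + (-2)·(-2) + (1)·(1)) / 3 = 6/3 = 2
  S[X_1,X_2] = ((0)·(-0.25) + (1)·(-3.25) + (-2)·(1.75) + (1)·(1.75)) / 3 = -5/3 = -1.6667
  S[X_2,X_2] = ((-0.25)·(-0.25) + (-3.25)·(-3.25) + (1.75)·(1.75) + (1.75)·(1.75)) / 3 = 16.75/3 = 5.5833
  S = [[2, -1.6667],
 [-1.6667, 5.5833]].

Step 3 — invert S. det(S) = 2·5.5833 - (-1.6667)² = 8.3889.
  S^{-1} = (1/det) · [[d, -b], [-b, a]] = [[0.6656, 0.1987],
 [0.1987, 0.2384]].

Step 4 — quadratic form (x̄ - mu_0)^T · S^{-1} · (x̄ - mu_0):
  S^{-1} · (x̄ - mu_0) = (0.9834, -0.0199),
  (x̄ - mu_0)^T · [...] = (2)·(0.9834) + (-1.75)·(-0.0199) = 2.0017.

Step 5 — scale by n: T² = 4 · 2.0017 = 8.0066.

T² ≈ 8.0066


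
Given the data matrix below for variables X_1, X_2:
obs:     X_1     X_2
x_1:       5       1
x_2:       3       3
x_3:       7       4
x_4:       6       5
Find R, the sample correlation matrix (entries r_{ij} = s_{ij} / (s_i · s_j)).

Step 1 — column means:
  mean(X_1) = (5 + 3 + 7 + 6) / 4 = 21/4 = 5.25
  mean(X_2) = (1 + 3 + 4 + 5) / 4 = 13/4 = 3.25

Step 2 — sample variances and covariances s[i,j] = (1/(n-1)) · Σ_k (x_{k,i} - mean_i) · (x_{k,j} - mean_j), with n-1 = 3:
  s[X_1,X_1] = ((-0.25)·(-0.25) + (-2.25)·(-2.25) + (1.75)·(1.75) + (0.75)·(0.75)) / 3 = 8.75/3 = 2.9167
  s[X_1,X_2] = ((-0.25)·(-2.25) + (-2.25)·(-0.25) + (1.75)·(0.75) + (0.75)·(1.75)) / 3 = 3.75/3 = 1.25
  s[X_2,X_2] = ((-2.25)·(-2.25) + (-0.25)·(-0.25) + (0.75)·(0.75) + (1.75)·(1.75)) / 3 = 8.75/3 = 2.9167
  Sample standard deviations s_i = √(s[i,i]):
  s(X_1) = √(2.9167) = 1.7078
  s(X_2) = √(2.9167) = 1.7078

Step 3 — r_{ij} = s_{ij} / (s_i · s_j):
  r[X_1,X_1] = 1 (diagonal).
  r[X_1,X_2] = 1.25 / (1.7078 · 1.7078) = 1.25 / 2.9167 = 0.4286
  r[X_2,X_2] = 1 (diagonal).

R is symmetric with unit diagonal. Assembling:

R = [[1, 0.4286],
 [0.4286, 1]]


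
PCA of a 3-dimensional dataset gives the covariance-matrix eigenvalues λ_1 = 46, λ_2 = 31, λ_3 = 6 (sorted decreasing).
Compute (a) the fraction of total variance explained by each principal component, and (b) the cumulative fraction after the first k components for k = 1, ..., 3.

Step 1 — total variance = trace(Sigma) = Σ λ_i = 46 + 31 + 6 = 83.

Step 2 — fraction explained by component i = λ_i / Σ λ:
  PC1: 46/83 = 0.5542
  PC2: 31/83 = 0.3735
  PC3: 6/83 = 0.0723

Step 3 — cumulative fraction after k components = (λ_1 + ... + λ_k) / Σ λ:
  k = 1: 46/83 = 0.5542
  k = 2: (46 + 31)/83 = 77/83 = 0.9277
  k = 3: (46 + 31 + 6)/83 = 83/83 = 1

Summary (fraction, with percent):

explained: PC1 0.5542 (55.42%), PC2 0.3735 (37.35%), PC3 0.0723 (7.23%);  cumulative: 0.5542, 0.9277, 1


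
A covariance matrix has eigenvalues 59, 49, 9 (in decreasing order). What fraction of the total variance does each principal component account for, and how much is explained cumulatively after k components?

Step 1 — total variance = trace(Sigma) = Σ λ_i = 59 + 49 + 9 = 117.

Step 2 — fraction explained by component i = λ_i / Σ λ:
  PC1: 59/117 = 0.5043
  PC2: 49/117 = 0.4188
  PC3: 9/117 = 0.0769

Step 3 — cumulative fraction after k components = (λ_1 + ... + λ_k) / Σ λ:
  k = 1: 59/117 = 0.5043
  k = 2: (59 + 49)/117 = 108/117 = 0.9231
  k = 3: (59 + 49 + 9)/117 = 117/117 = 1

Summary (fraction, with percent):

explained: PC1 0.5043 (50.43%), PC2 0.4188 (41.88%), PC3 0.0769 (7.69%);  cumulative: 0.5043, 0.9231, 1


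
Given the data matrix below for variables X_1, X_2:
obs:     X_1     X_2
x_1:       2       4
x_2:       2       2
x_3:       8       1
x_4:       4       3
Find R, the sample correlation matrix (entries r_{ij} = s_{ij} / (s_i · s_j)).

Step 1 — column means:
  mean(X_1) = (2 + 2 + 8 + 4) / 4 = 16/4 = 4
  mean(X_2) = (4 + 2 + 1 + 3) / 4 = 10/4 = 2.5

Step 2 — sample variances and covariances s[i,j] = (1/(n-1)) · Σ_k (x_{k,i} - mean_i) · (x_{k,j} - mean_j), with n-1 = 3:
  s[X_1,X_1] = ((-2)·(-2) + (-2)·(-2) + (4)·(4) + (0)·(0)) / 3 = 24/3 = 8
  s[X_1,X_2] = ((-2)·(1.5) + (-2)·(-0.5) + (4)·(-1.5) + (0)·(0.5)) / 3 = -8/3 = -2.6667
  s[X_2,X_2] = ((1.5)·(1.5) + (-0.5)·(-0.5) + (-1.5)·(-1.5) + (0.5)·(0.5)) / 3 = 5/3 = 1.6667
  Sample standard deviations s_i = √(s[i,i]):
  s(X_1) = √(8) = 2.8284
  s(X_2) = √(1.6667) = 1.291

Step 3 — r_{ij} = s_{ij} / (s_i · s_j):
  r[X_1,X_1] = 1 (diagonal).
  r[X_1,X_2] = -2.6667 / (2.8284 · 1.291) = -2.6667 / 3.6515 = -0.7303
  r[X_2,X_2] = 1 (diagonal).

R is symmetric with unit diagonal. Assembling:

R = [[1, -0.7303],
 [-0.7303, 1]]


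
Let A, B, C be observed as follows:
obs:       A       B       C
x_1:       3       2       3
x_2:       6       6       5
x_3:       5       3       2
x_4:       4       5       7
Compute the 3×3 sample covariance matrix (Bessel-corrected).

Step 1 — column means:
  mean(A) = (3 + 6 + 5 + 4) / 4 = 18/4 = 4.5
  mean(B) = (2 + 6 + 3 + 5) / 4 = 16/4 = 4
  mean(C) = (3 + 5 + 2 + 7) / 4 = 17/4 = 4.25

Step 2 — sample covariance S[i,j] = (1/(n-1)) · Σ_k (x_{k,i} - mean_i) · (x_{k,j} - mean_j), with n-1 = 3.
  S[A,A] = ((-1.5)·(-1.5) + (1.5)·(1.5) + (0.5)·(0.5) + (-0.5)·(-0.5)) / 3 = 5/3 = 1.6667
  S[A,B] = ((-1.5)·(-2) + (1.5)·(2) + (0.5)·(-1) + (-0.5)·(1)) / 3 = 5/3 = 1.6667
  S[A,C] = ((-1.5)·(-1.25) + (1.5)·(0.75) + (0.5)·(-2.25) + (-0.5)·(2.75)) / 3 = 0.5/3 = 0.1667
  S[B,B] = ((-2)·(-2) + (2)·(2) + (-1)·(-1) + (1)·(1)) / 3 = 10/3 = 3.3333
  S[B,C] = ((-2)·(-1.25) + (2)·(0.75) + (-1)·(-2.25) + (1)·(2.75)) / 3 = 9/3 = 3
  S[C,C] = ((-1.25)·(-1.25) + (0.75)·(0.75) + (-2.25)·(-2.25) + (2.75)·(2.75)) / 3 = 14.75/3 = 4.9167

S is symmetric (S[j,i] = S[i,j]). Assembling:

S = [[1.6667, 1.6667, 0.1667],
 [1.6667, 3.3333, 3],
 [0.1667, 3, 4.9167]]


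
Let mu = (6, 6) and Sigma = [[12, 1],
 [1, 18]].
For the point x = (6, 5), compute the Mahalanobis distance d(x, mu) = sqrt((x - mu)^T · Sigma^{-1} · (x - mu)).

Step 1 — centre the observation: (x - mu) = (0, -1).

Step 2 — invert Sigma. det(Sigma) = 12·18 - (1)² = 215.
  Sigma^{-1} = (1/det) · [[d, -b], [-b, a]] = [[0.0837, -0.0047],
 [-0.0047, 0.0558]].

Step 3 — form the quadratic (x - mu)^T · Sigma^{-1} · (x - mu):
  Sigma^{-1} · (x - mu) = (0.0047, -0.0558).
  (x - mu)^T · [Sigma^{-1} · (x - mu)] = (0)·(0.0047) + (-1)·(-0.0558) = 0.0558.

Step 4 — take square root: d = √(0.0558) ≈ 0.2362.

d(x, mu) = √(0.0558) ≈ 0.2362


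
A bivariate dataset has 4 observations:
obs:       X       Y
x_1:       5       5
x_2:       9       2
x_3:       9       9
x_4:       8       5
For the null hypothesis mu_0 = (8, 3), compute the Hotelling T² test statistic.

Step 1 — sample mean vector:
  mean(X) = (5 + 9 + 9 + 8) / 4 = 31/4 = 7.75
  mean(Y) = (5 + 2 + 9 + 5) / 4 = 21/4 = 5.25
  x̄ = (7.75, 5.25),  deviation x̄ - mu_0 = (7.75, 5.25) - (8, 3) = (-0.25, 2.25).

Step 2 — sample covariance matrix, S[i,j] = (1/(n-1)) · Σ_k (x_{k,i} - mean_i) · (x_{k,j} - mean_j), divisor n-1 = 3:
  S[X,X] = ((-2.75)·(-2.75) + (1.25)·(1.25) + (1.25)·(1.25) + (0.25)·(0.25)) / 3 = 10.75/3 = 3.5833
  S[X,Y] = ((-2.75)·(-0.25) + (1.25)·(-3.25) + (1.25)·(3.75) + (0.25)·(-0.25)) / 3 = 1.25/3 = 0.4167
  S[Y,Y] = ((-0.25)·(-0.25) + (-3.25)·(-3.25) + (3.75)·(3.75) + (-0.25)·(-0.25)) / 3 = 24.75/3 = 8.25
  S = [[3.5833, 0.4167],
 [0.4167, 8.25]].

Step 3 — invert S. det(S) = 3.5833·8.25 - (0.4167)² = 29.3889.
  S^{-1} = (1/det) · [[d, -b], [-b, a]] = [[0.2807, -0.0142],
 [-0.0142, 0.1219]].

Step 4 — quadratic form (x̄ - mu_0)^T · S^{-1} · (x̄ - mu_0):
  S^{-1} · (x̄ - mu_0) = (-0.1021, 0.2779),
  (x̄ - mu_0)^T · [...] = (-0.25)·(-0.1021) + (2.25)·(0.2779) = 0.6508.

Step 5 — scale by n: T² = 4 · 0.6508 = 2.603.

T² ≈ 2.603


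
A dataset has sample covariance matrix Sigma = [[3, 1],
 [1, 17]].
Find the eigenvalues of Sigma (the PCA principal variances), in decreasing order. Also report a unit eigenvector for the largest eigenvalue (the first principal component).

Step 1 — characteristic polynomial of 2×2 Sigma:
  det(Sigma - λI) = λ² - trace · λ + det = 0.
  trace = 3 + 17 = 20, det = 3·17 - (1)² = 50.
Step 2 — discriminant:
  Δ = trace² - 4·det = 400 - 200 = 200.
Step 3 — eigenvalues:
  λ = (trace ± √Δ)/2 = (20 ± 14.1421)/2,
  λ_1 = 17.0711,  λ_2 = 2.9289.

Step 4 — unit eigenvector for λ_1: solve (Sigma - λ_1 I)v = 0. First row:
  (3 - 17.0711)·v_x + (1)·v_y = 0, i.e. (-14.0711)·v_x + (1)·v_y = 0,
  so v ∝ (b, λ_1 - a) = (1, 14.0711) = u.
  ||u|| = √((1)² + (14.0711)²) = √(198.9949) ≈ 14.1066,
  v_1 = u/||u|| ≈ (0.0709, 0.9975) (||v_1|| = 1).

λ_1 = 17.0711,  λ_2 = 2.9289;  v_1 ≈ (0.0709, 0.9975)


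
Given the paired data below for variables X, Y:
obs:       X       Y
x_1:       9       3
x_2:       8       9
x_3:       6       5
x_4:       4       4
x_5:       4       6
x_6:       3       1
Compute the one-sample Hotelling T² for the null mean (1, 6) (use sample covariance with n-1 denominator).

Step 1 — sample mean vector:
  mean(X) = (9 + 8 + 6 + 4 + 4 + 3) / 6 = 34/6 = 5.6667
  mean(Y) = (3 + 9 + 5 + 4 + 6 + 1) / 6 = 28/6 = 4.6667
  x̄ = (5.6667, 4.6667),  deviation x̄ - mu_0 = (5.6667, 4.6667) - (1, 6) = (4.6667, -1.3333).

Step 2 — sample covariance matrix, S[i,j] = (1/(n-1)) · Σ_k (x_{k,i} - mean_i) · (x_{k,j} - mean_j), divisor n-1 = 5:
  S[X,X] = ((3.3333)·(3.3333) + (2.3333)·(2.3333) + (0.3333)·(0.3333) + (-1.6667)·(-1.6667) + (-1.6667)·(-1.6667) + (-2.6667)·(-2.6667)) / 5 = 29.3333/5 = 5.8667
  S[X,Y] = ((3.3333)·(-1.6667) + (2.3333)·(4.3333) + (0.3333)·(0.3333) + (-1.6667)·(-0.6667) + (-1.6667)·(1.3333) + (-2.6667)·(-3.6667)) / 5 = 13.3333/5 = 2.6667
  S[Y,Y] = ((-1.6667)·(-1.6667) + (4.3333)·(4.3333) + (0.3333)·(0.3333) + (-0.6667)·(-0.6667) + (1.3333)·(1.3333) + (-3.6667)·(-3.6667)) / 5 = 37.3333/5 = 7.4667
  S = [[5.8667, 2.6667],
 [2.6667, 7.4667]].

Step 3 — invert S. det(S) = 5.8667·7.4667 - (2.6667)² = 36.6933.
  S^{-1} = (1/det) · [[d, -b], [-b, a]] = [[0.2035, -0.0727],
 [-0.0727, 0.1599]].

Step 4 — quadratic form (x̄ - mu_0)^T · S^{-1} · (x̄ - mu_0):
  S^{-1} · (x̄ - mu_0) = (1.0465, -0.5523),
  (x̄ - mu_0)^T · [...] = (4.6667)·(1.0465) + (-1.3333)·(-0.5523) = 5.6202.

Step 5 — scale by n: T² = 6 · 5.6202 = 33.7209.

T² ≈ 33.7209


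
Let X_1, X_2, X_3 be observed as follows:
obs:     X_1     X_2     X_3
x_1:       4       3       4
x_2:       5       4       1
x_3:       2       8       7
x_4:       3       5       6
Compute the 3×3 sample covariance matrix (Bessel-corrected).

Step 1 — column means:
  mean(X_1) = (4 + 5 + 2 + 3) / 4 = 14/4 = 3.5
  mean(X_2) = (3 + 4 + 8 + 5) / 4 = 20/4 = 5
  mean(X_3) = (4 + 1 + 7 + 6) / 4 = 18/4 = 4.5

Step 2 — sample covariance S[i,j] = (1/(n-1)) · Σ_k (x_{k,i} - mean_i) · (x_{k,j} - mean_j), with n-1 = 3.
  S[X_1,X_1] = ((0.5)·(0.5) + (1.5)·(1.5) + (-1.5)·(-1.5) + (-0.5)·(-0.5)) / 3 = 5/3 = 1.6667
  S[X_1,X_2] = ((0.5)·(-2) + (1.5)·(-1) + (-1.5)·(3) + (-0.5)·(0)) / 3 = -7/3 = -2.3333
  S[X_1,X_3] = ((0.5)·(-0.5) + (1.5)·(-3.5) + (-1.5)·(2.5) + (-0.5)·(1.5)) / 3 = -10/3 = -3.3333
  S[X_2,X_2] = ((-2)·(-2) + (-1)·(-1) + (3)·(3) + (0)·(0)) / 3 = 14/3 = 4.6667
  S[X_2,X_3] = ((-2)·(-0.5) + (-1)·(-3.5) + (3)·(2.5) + (0)·(1.5)) / 3 = 12/3 = 4
  S[X_3,X_3] = ((-0.5)·(-0.5) + (-3.5)·(-3.5) + (2.5)·(2.5) + (1.5)·(1.5)) / 3 = 21/3 = 7

S is symmetric (S[j,i] = S[i,j]). Assembling:

S = [[1.6667, -2.3333, -3.3333],
 [-2.3333, 4.6667, 4],
 [-3.3333, 4, 7]]


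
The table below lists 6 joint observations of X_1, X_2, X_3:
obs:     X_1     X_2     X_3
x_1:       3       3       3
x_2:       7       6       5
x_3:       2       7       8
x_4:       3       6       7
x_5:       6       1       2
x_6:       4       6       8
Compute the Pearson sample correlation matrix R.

Step 1 — column means:
  mean(X_1) = (3 + 7 + 2 + 3 + 6 + 4) / 6 = 25/6 = 4.1667
  mean(X_2) = (3 + 6 + 7 + 6 + 1 + 6) / 6 = 29/6 = 4.8333
  mean(X_3) = (3 + 5 + 8 + 7 + 2 + 8) / 6 = 33/6 = 5.5

Step 2 — sample variances and covariances s[i,j] = (1/(n-1)) · Σ_k (x_{k,i} - mean_i) · (x_{k,j} - mean_j), with n-1 = 5:
  s[X_1,X_1] = ((-1.1667)·(-1.1667) + (2.8333)·(2.8333) + (-2.1667)·(-2.1667) + (-1.1667)·(-1.1667) + (1.8333)·(1.8333) + (-0.1667)·(-0.1667)) / 5 = 18.8333/5 = 3.7667
  s[X_1,X_2] = ((-1.1667)·(-1.8333) + (2.8333)·(1.1667) + (-2.1667)·(2.1667) + (-1.1667)·(1.1667) + (1.8333)·(-3.8333) + (-0.1667)·(1.1667)) / 5 = -7.8333/5 = -1.5667
  s[X_1,X_3] = ((-1.1667)·(-2.5) + (2.8333)·(-0.5) + (-2.1667)·(2.5) + (-1.1667)·(1.5) + (1.8333)·(-3.5) + (-0.1667)·(2.5)) / 5 = -12.5/5 = -2.5
  s[X_2,X_2] = ((-1.8333)·(-1.8333) + (1.1667)·(1.1667) + (2.1667)·(2.1667) + (1.1667)·(1.1667) + (-3.8333)·(-3.8333) + (1.1667)·(1.1667)) / 5 = 26.8333/5 = 5.3667
  s[X_2,X_3] = ((-1.8333)·(-2.5) + (1.1667)·(-0.5) + (2.1667)·(2.5) + (1.1667)·(1.5) + (-3.8333)·(-3.5) + (1.1667)·(2.5)) / 5 = 27.5/5 = 5.5
  s[X_3,X_3] = ((-2.5)·(-2.5) + (-0.5)·(-0.5) + (2.5)·(2.5) + (1.5)·(1.5) + (-3.5)·(-3.5) + (2.5)·(2.5)) / 5 = 33.5/5 = 6.7
  Sample standard deviations s_i = √(s[i,i]):
  s(X_1) = √(3.7667) = 1.9408
  s(X_2) = √(5.3667) = 2.3166
  s(X_3) = √(6.7) = 2.5884

Step 3 — r_{ij} = s_{ij} / (s_i · s_j):
  r[X_1,X_1] = 1 (diagonal).
  r[X_1,X_2] = -1.5667 / (1.9408 · 2.3166) = -1.5667 / 4.496 = -0.3485
  r[X_1,X_3] = -2.5 / (1.9408 · 2.5884) = -2.5 / 5.0236 = -0.4977
  r[X_2,X_2] = 1 (diagonal).
  r[X_2,X_3] = 5.5 / (2.3166 · 2.5884) = 5.5 / 5.9964 = 0.9172
  r[X_3,X_3] = 1 (diagonal).

R is symmetric with unit diagonal. Assembling:

R = [[1, -0.3485, -0.4977],
 [-0.3485, 1, 0.9172],
 [-0.4977, 0.9172, 1]]


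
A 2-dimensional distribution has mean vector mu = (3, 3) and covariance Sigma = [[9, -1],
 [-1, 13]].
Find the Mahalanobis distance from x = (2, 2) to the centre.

Step 1 — centre the observation: (x - mu) = (-1, -1).

Step 2 — invert Sigma. det(Sigma) = 9·13 - (-1)² = 116.
  Sigma^{-1} = (1/det) · [[d, -b], [-b, a]] = [[0.1121, 0.0086],
 [0.0086, 0.0776]].

Step 3 — form the quadratic (x - mu)^T · Sigma^{-1} · (x - mu):
  Sigma^{-1} · (x - mu) = (-0.1207, -0.0862).
  (x - mu)^T · [Sigma^{-1} · (x - mu)] = (-1)·(-0.1207) + (-1)·(-0.0862) = 0.2069.

Step 4 — take square root: d = √(0.2069) ≈ 0.4549.

d(x, mu) = √(0.2069) ≈ 0.4549


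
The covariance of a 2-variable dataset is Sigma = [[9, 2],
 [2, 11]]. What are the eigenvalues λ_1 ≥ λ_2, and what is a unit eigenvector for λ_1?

Step 1 — characteristic polynomial of 2×2 Sigma:
  det(Sigma - λI) = λ² - trace · λ + det = 0.
  trace = 9 + 11 = 20, det = 9·11 - (2)² = 95.
Step 2 — discriminant:
  Δ = trace² - 4·det = 400 - 380 = 20.
Step 3 — eigenvalues:
  λ = (trace ± √Δ)/2 = (20 ± 4.4721)/2,
  λ_1 = 12.2361,  λ_2 = 7.7639.

Step 4 — unit eigenvector for λ_1: solve (Sigma - λ_1 I)v = 0. First row:
  (9 - 12.2361)·v_x + (2)·v_y = 0, i.e. (-3.2361)·v_x + (2)·v_y = 0,
  so v ∝ (b, λ_1 - a) = (2, 3.2361) = u.
  ||u|| = √((2)² + (3.2361)²) = √(14.4721) ≈ 3.8042,
  v_1 = u/||u|| ≈ (0.5257, 0.8507) (||v_1|| = 1).

λ_1 = 12.2361,  λ_2 = 7.7639;  v_1 ≈ (0.5257, 0.8507)


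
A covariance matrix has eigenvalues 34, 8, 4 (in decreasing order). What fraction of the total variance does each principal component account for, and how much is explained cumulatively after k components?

Step 1 — total variance = trace(Sigma) = Σ λ_i = 34 + 8 + 4 = 46.

Step 2 — fraction explained by component i = λ_i / Σ λ:
  PC1: 34/46 = 0.7391
  PC2: 8/46 = 0.1739
  PC3: 4/46 = 0.087

Step 3 — cumulative fraction after k components = (λ_1 + ... + λ_k) / Σ λ:
  k = 1: 34/46 = 0.7391
  k = 2: (34 + 8)/46 = 42/46 = 0.913
  k = 3: (34 + 8 + 4)/46 = 46/46 = 1

Summary (fraction, with percent):

explained: PC1 0.7391 (73.91%), PC2 0.1739 (17.39%), PC3 0.087 (8.7%);  cumulative: 0.7391, 0.913, 1


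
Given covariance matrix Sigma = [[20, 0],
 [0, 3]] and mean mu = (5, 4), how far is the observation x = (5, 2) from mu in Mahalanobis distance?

Step 1 — centre the observation: (x - mu) = (0, -2).

Step 2 — invert Sigma. det(Sigma) = 20·3 - (0)² = 60.
  Sigma^{-1} = (1/det) · [[d, -b], [-b, a]] = [[0.05, 0],
 [0, 0.3333]].

Step 3 — form the quadratic (x - mu)^T · Sigma^{-1} · (x - mu):
  Sigma^{-1} · (x - mu) = (0, -0.6667).
  (x - mu)^T · [Sigma^{-1} · (x - mu)] = (0)·(0) + (-2)·(-0.6667) = 1.3333.

Step 4 — take square root: d = √(1.3333) ≈ 1.1547.

d(x, mu) = √(1.3333) ≈ 1.1547


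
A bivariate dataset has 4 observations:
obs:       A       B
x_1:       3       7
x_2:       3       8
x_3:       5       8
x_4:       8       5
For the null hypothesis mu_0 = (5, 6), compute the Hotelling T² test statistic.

Step 1 — sample mean vector:
  mean(A) = (3 + 3 + 5 + 8) / 4 = 19/4 = 4.75
  mean(B) = (7 + 8 + 8 + 5) / 4 = 28/4 = 7
  x̄ = (4.75, 7),  deviation x̄ - mu_0 = (4.75, 7) - (5, 6) = (-0.25, 1).

Step 2 — sample covariance matrix, S[i,j] = (1/(n-1)) · Σ_k (x_{k,i} - mean_i) · (x_{k,j} - mean_j), divisor n-1 = 3:
  S[A,A] = ((-1.75)·(-1.75) + (-1.75)·(-1.75) + (0.25)·(0.25) + (3.25)·(3.25)) / 3 = 16.75/3 = 5.5833
  S[A,B] = ((-1.75)·(0) + (-1.75)·(1) + (0.25)·(1) + (3.25)·(-2)) / 3 = -8/3 = -2.6667
  S[B,B] = ((0)·(0) + (1)·(1) + (1)·(1) + (-2)·(-2)) / 3 = 6/3 = 2
  S = [[5.5833, -2.6667],
 [-2.6667, 2]].

Step 3 — invert S. det(S) = 5.5833·2 - (-2.6667)² = 4.0556.
  S^{-1} = (1/det) · [[d, -b], [-b, a]] = [[0.4932, 0.6575],
 [0.6575, 1.3767]].

Step 4 — quadratic form (x̄ - mu_0)^T · S^{-1} · (x̄ - mu_0):
  S^{-1} · (x̄ - mu_0) = (0.5342, 1.2123),
  (x̄ - mu_0)^T · [...] = (-0.25)·(0.5342) + (1)·(1.2123) = 1.0788.

Step 5 — scale by n: T² = 4 · 1.0788 = 4.3151.

T² ≈ 4.3151


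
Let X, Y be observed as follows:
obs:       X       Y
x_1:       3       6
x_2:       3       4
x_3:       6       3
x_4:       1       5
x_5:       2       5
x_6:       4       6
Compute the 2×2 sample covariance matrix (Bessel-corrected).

Step 1 — column means:
  mean(X) = (3 + 3 + 6 + 1 + 2 + 4) / 6 = 19/6 = 3.1667
  mean(Y) = (6 + 4 + 3 + 5 + 5 + 6) / 6 = 29/6 = 4.8333

Step 2 — sample covariance S[i,j] = (1/(n-1)) · Σ_k (x_{k,i} - mean_i) · (x_{k,j} - mean_j), with n-1 = 5.
  S[X,X] = ((-0.1667)·(-0.1667) + (-0.1667)·(-0.1667) + (2.8333)·(2.8333) + (-2.1667)·(-2.1667) + (-1.1667)·(-1.1667) + (0.8333)·(0.8333)) / 5 = 14.8333/5 = 2.9667
  S[X,Y] = ((-0.1667)·(1.1667) + (-0.1667)·(-0.8333) + (2.8333)·(-1.8333) + (-2.1667)·(0.1667) + (-1.1667)·(0.1667) + (0.8333)·(1.1667)) / 5 = -4.8333/5 = -0.9667
  S[Y,Y] = ((1.1667)·(1.1667) + (-0.8333)·(-0.8333) + (-1.8333)·(-1.8333) + (0.1667)·(0.1667) + (0.1667)·(0.1667) + (1.1667)·(1.1667)) / 5 = 6.8333/5 = 1.3667

S is symmetric (S[j,i] = S[i,j]). Assembling:

S = [[2.9667, -0.9667],
 [-0.9667, 1.3667]]


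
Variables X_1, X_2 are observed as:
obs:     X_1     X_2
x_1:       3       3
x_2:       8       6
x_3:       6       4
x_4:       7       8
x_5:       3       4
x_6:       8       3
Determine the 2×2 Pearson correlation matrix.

Step 1 — column means:
  mean(X_1) = (3 + 8 + 6 + 7 + 3 + 8) / 6 = 35/6 = 5.8333
  mean(X_2) = (3 + 6 + 4 + 8 + 4 + 3) / 6 = 28/6 = 4.6667

Step 2 — sample variances and covariances s[i,j] = (1/(n-1)) · Σ_k (x_{k,i} - mean_i) · (x_{k,j} - mean_j), with n-1 = 5:
  s[X_1,X_1] = ((-2.8333)·(-2.8333) + (2.1667)·(2.1667) + (0.1667)·(0.1667) + (1.1667)·(1.1667) + (-2.8333)·(-2.8333) + (2.1667)·(2.1667)) / 5 = 26.8333/5 = 5.3667
  s[X_1,X_2] = ((-2.8333)·(-1.6667) + (2.1667)·(1.3333) + (0.1667)·(-0.6667) + (1.1667)·(3.3333) + (-2.8333)·(-0.6667) + (2.1667)·(-1.6667)) / 5 = 9.6667/5 = 1.9333
  s[X_2,X_2] = ((-1.6667)·(-1.6667) + (1.3333)·(1.3333) + (-0.6667)·(-0.6667) + (3.3333)·(3.3333) + (-0.6667)·(-0.6667) + (-1.6667)·(-1.6667)) / 5 = 19.3333/5 = 3.8667
  Sample standard deviations s_i = √(s[i,i]):
  s(X_1) = √(5.3667) = 2.3166
  s(X_2) = √(3.8667) = 1.9664

Step 3 — r_{ij} = s_{ij} / (s_i · s_j):
  r[X_1,X_1] = 1 (diagonal).
  r[X_1,X_2] = 1.9333 / (2.3166 · 1.9664) = 1.9333 / 4.5553 = 0.4244
  r[X_2,X_2] = 1 (diagonal).

R is symmetric with unit diagonal. Assembling:

R = [[1, 0.4244],
 [0.4244, 1]]


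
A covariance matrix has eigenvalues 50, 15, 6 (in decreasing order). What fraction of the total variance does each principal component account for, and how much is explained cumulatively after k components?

Step 1 — total variance = trace(Sigma) = Σ λ_i = 50 + 15 + 6 = 71.

Step 2 — fraction explained by component i = λ_i / Σ λ:
  PC1: 50/71 = 0.7042
  PC2: 15/71 = 0.2113
  PC3: 6/71 = 0.0845

Step 3 — cumulative fraction after k components = (λ_1 + ... + λ_k) / Σ λ:
  k = 1: 50/71 = 0.7042
  k = 2: (50 + 15)/71 = 65/71 = 0.9155
  k = 3: (50 + 15 + 6)/71 = 71/71 = 1

Summary (fraction, with percent):

explained: PC1 0.7042 (70.42%), PC2 0.2113 (21.13%), PC3 0.0845 (8.45%);  cumulative: 0.7042, 0.9155, 1


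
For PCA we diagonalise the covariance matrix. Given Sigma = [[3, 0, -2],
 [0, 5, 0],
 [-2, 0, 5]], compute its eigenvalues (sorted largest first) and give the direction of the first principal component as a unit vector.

Step 1 — characteristic polynomial p(λ) = det(λI - Sigma) = λ³ - tr·λ² + c_1·λ - det, where tr = trace, c_1 = sum of the principal 2×2 minors, det = det(Sigma):
  tr = 3 + 5 + 5 = 13,
  c_1 = (3·5 - (0)²) + (3·5 - (-2)²) + (5·5 - (0)²) = 15 + 11 + 25 = 51,
  det = 3·(5·5 - (0)²) - (0)·((0)·5 - (0)·(-2)) + (-2)·((0)·(0) - 5·(-2)) = 3·(25) - (0)·(0) + (-2)·(10) = 55.
  So p(λ) = λ³ - 13λ² + 51λ - 55.
Step 2 — look for an integer root (rational root theorem: any rational root is an integer divisor of 55). Testing λ = 5:
  p(5) = 125 - 325 + 255 - 55 = 0  ✓
  Dividing out (λ - 5): p(λ) = (λ - 5)(λ² - 8λ + 11).
Step 3 — remaining eigenvalues from the quadratic λ² - 8λ + 11 = 0:
  Δ = 8² - 4·11 = 64 - 44 = 20,  λ = (8 ± √20)/2 = (8 ± 4.4721)/2 ≈ 6.2361 or 1.7639.
  Sorted: λ_1 = 6.2361,  λ_2 = 5,  λ_3 = 1.7639  (check: sum = 13 = tr ✓).

Step 4 — unit eigenvector for λ_1 ≈ 6.2361: v spans the null space of (Sigma - λ_1 I), whose rows are
  r_1 = (-3.2361, 0, -2),  r_2 = (0, -1.2361, 0),  r_3 = (-2, 0, -1.2361).
  v is orthogonal to every row, so take v ∝ r_1 × r_2 = ((0)·(0) - (-2)·(-1.2361), (-2)·(0) - (-3.2361)·(0), (-3.2361)·(-1.2361) - (0)·(0)) ≈ (-2.4721, 0, 4).
  Rescale (multiply by -1 so the first nonzero entry is positive): u = (2.4721, 0, -4).
  ||u|| = √((2.4721)² + (0)² + (-4)²) = √(22.1115) ≈ 4.7023,  v_1 = u/||u|| ≈ (0.5257, 0, -0.8507) (||v_1|| = 1).

λ_1 = 6.2361,  λ_2 = 5,  λ_3 = 1.7639;  v_1 ≈ (0.5257, 0, -0.8507)


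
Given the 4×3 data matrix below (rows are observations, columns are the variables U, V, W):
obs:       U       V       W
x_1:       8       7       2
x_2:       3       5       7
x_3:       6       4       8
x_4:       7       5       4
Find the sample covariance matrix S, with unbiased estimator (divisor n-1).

Step 1 — column means:
  mean(U) = (8 + 3 + 6 + 7) / 4 = 24/4 = 6
  mean(V) = (7 + 5 + 4 + 5) / 4 = 21/4 = 5.25
  mean(W) = (2 + 7 + 8 + 4) / 4 = 21/4 = 5.25

Step 2 — sample covariance S[i,j] = (1/(n-1)) · Σ_k (x_{k,i} - mean_i) · (x_{k,j} - mean_j), with n-1 = 3.
  S[U,U] = ((2)·(2) + (-3)·(-3) + (0)·(0) + (1)·(1)) / 3 = 14/3 = 4.6667
  S[U,V] = ((2)·(1.75) + (-3)·(-0.25) + (0)·(-1.25) + (1)·(-0.25)) / 3 = 4/3 = 1.3333
  S[U,W] = ((2)·(-3.25) + (-3)·(1.75) + (0)·(2.75) + (1)·(-1.25)) / 3 = -13/3 = -4.3333
  S[V,V] = ((1.75)·(1.75) + (-0.25)·(-0.25) + (-1.25)·(-1.25) + (-0.25)·(-0.25)) / 3 = 4.75/3 = 1.5833
  S[V,W] = ((1.75)·(-3.25) + (-0.25)·(1.75) + (-1.25)·(2.75) + (-0.25)·(-1.25)) / 3 = -9.25/3 = -3.0833
  S[W,W] = ((-3.25)·(-3.25) + (1.75)·(1.75) + (2.75)·(2.75) + (-1.25)·(-1.25)) / 3 = 22.75/3 = 7.5833

S is symmetric (S[j,i] = S[i,j]). Assembling:

S = [[4.6667, 1.3333, -4.3333],
 [1.3333, 1.5833, -3.0833],
 [-4.3333, -3.0833, 7.5833]]
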